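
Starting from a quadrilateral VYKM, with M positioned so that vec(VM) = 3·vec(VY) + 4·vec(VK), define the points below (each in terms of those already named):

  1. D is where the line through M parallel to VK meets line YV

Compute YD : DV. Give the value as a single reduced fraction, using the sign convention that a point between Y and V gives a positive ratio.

Set V = (0, 0), Y = (1, 0), K = (0, 1), M = (3, 4); any affine frame gives the same invariant.
1. D is where the line through M parallel to VK meets line YV ⇒ D = (3, 0)
D = Y + t·(V−Y) with t = -2, so YD:DV = t:(1−t) = -2:3

YD:DV = -2/3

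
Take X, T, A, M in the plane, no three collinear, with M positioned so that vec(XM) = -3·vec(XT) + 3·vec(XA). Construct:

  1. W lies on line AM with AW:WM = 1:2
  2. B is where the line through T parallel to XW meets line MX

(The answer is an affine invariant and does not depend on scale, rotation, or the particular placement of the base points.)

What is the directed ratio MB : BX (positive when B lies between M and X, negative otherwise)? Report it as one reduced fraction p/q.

MB:BX = -11/5

Work in coordinates with X = (0, 0), T = (1, 0), A = (0, 1), M = (-3, 3).
1. W lies on line AM with AW:WM = 1:2 ⇒ W = (-1, 5/3)
2. B is where the line through T parallel to XW meets line MX ⇒ B = (5/2, -5/2)
B = M + t·(X−M) with t = 11/6, so MB:BX = t:(1−t) = 11/6:-5/6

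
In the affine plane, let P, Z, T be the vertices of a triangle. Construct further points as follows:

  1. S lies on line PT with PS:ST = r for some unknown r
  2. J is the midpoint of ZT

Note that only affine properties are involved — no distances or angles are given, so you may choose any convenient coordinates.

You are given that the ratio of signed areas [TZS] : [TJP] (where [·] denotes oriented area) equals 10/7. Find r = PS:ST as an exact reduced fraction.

Assign P = (0, 0), Z = (1, 0), T = (0, 1) — the answer is frame-independent, so this choice is without loss of generality.
1. With PS:ST = r, write λ = r/(r+1) so S = P + λ·(T−P); S is affine-linear in λ
2. J is the midpoint of ZT ⇒ J = (1/2, 1/2)
Every point depending on S is an affine combination of S and λ-independent points, so each such coordinate is linear in λ; the λ² term in each signed area is a multiple of (T−P)×(T−P) = 0, so 2·[TZS] and 2·[TJP] are each linear in λ. Evaluating at λ=0 and λ=1:
  2·[TZS] = λ − 1,   2·[TJP] = -1/2
So [TZS]:[TJP] = (λ − 1) / (-1/2). Setting this equal to 10/7:
  λ − 1 = 10/7·(-1/2)  ⇒  λ = 2/7
Then r = λ/(1−λ) = (2/7)/(5/7) = 2/5. Check: with r = 2/5, S = (0, 2/7) and [TZS]:[TJP] = 10/7 as required.

r = 2/5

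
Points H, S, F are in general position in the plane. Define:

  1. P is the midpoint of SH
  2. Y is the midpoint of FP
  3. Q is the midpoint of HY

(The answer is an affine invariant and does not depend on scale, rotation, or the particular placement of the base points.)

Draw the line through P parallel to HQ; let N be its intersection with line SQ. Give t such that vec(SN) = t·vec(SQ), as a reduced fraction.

Work in coordinates with H = (0, 0), S = (1, 0), F = (0, 1).
1. P is the midpoint of SH ⇒ P = (1/2, 0)
2. Y is the midpoint of FP ⇒ Y = (1/4, 1/2)
3. Q is the midpoint of HY ⇒ Q = (1/8, 1/4)
through P parallel to HQ: direction (1/8, 1/4); meets SQ at N = (9/16, 1/8)
N = S + t·(Q−S) with t = 1/2

t = 1/2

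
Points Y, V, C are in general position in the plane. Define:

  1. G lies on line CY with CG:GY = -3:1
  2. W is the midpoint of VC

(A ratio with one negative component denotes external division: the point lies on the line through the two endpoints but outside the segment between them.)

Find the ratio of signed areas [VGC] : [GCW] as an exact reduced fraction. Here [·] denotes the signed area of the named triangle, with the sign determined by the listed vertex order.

Set Y = (0, 0), V = (1, 0), C = (0, 1); any affine frame gives the same invariant.
1. G lies on line CY with CG:GY = -3:1 ⇒ G = (0, -1/2)
2. W is the midpoint of VC ⇒ W = (1/2, 1/2)
2·[VGC] = -3/2, 2·[GCW] = -3/4
[VGC]:[GCW] = -3/2:-3/4 = 2

[VGC]:[GCW] = 2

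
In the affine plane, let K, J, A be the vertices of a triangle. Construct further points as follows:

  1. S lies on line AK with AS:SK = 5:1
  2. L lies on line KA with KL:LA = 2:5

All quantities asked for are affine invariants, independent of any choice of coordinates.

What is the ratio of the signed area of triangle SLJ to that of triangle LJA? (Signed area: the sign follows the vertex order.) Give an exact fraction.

Work in coordinates with K = (0, 0), J = (1, 0), A = (0, 1).
1. S lies on line AK with AS:SK = 5:1 ⇒ S = (0, 1/6)
2. L lies on line KA with KL:LA = 2:5 ⇒ L = (0, 2/7)
2·[SLJ] = -5/42, 2·[LJA] = 5/7
[SLJ]:[LJA] = -5/42:5/7 = -1/6

[SLJ]:[LJA] = -1/6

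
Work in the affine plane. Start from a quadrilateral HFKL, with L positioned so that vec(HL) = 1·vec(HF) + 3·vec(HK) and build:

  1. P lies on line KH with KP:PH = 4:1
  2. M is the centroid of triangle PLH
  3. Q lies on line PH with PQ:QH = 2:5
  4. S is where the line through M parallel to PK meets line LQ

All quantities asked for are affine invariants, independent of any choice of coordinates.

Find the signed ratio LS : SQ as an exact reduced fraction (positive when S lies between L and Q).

LS:SQ = 2

Choose coordinates H = (0, 0), F = (1, 0), K = (0, 1), L = (1, 3).
1. P lies on line KH with KP:PH = 4:1 ⇒ P = (0, 1/5)
2. M is the centroid of triangle PLH ⇒ M = (1/3, 16/15)
3. Q lies on line PH with PQ:QH = 2:5 ⇒ Q = (0, 1/7)
4. S is where the line through M parallel to PK meets line LQ ⇒ S = (1/3, 23/21)
S = L + t·(Q−L) with t = 2/3, so LS:SQ = t:(1−t) = 2/3:1/3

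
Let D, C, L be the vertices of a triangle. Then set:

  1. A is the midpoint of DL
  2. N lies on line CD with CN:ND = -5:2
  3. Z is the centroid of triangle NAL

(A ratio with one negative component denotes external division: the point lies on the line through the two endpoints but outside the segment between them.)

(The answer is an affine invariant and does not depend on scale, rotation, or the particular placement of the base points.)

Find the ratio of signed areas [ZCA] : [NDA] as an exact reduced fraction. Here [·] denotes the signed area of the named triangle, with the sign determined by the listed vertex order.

[ZCA]:[NDA] = 1/3

Set D = (0, 0), C = (1, 0), L = (0, 1); any affine frame gives the same invariant.
1. A is the midpoint of DL ⇒ A = (0, 1/2)
2. N lies on line CD with CN:ND = -5:2 ⇒ N = (-2/3, 0)
3. Z is the centroid of triangle NAL ⇒ Z = (-2/9, 1/2)
2·[ZCA] = 1/9, 2·[NDA] = 1/3
[ZCA]:[NDA] = 1/9:1/3 = 1/3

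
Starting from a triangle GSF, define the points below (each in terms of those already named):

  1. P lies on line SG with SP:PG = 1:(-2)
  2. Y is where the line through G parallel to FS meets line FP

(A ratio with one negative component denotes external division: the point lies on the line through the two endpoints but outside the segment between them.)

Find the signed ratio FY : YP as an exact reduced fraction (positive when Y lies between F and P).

Assign G = (0, 0), S = (1, 0), F = (0, 1) — the answer is frame-independent, so this choice is without loss of generality.
1. P lies on line SG with SP:PG = 1:(-2) ⇒ P = (2, 0)
2. Y is where the line through G parallel to FS meets line FP ⇒ Y = (-2, 2)
Y = F + t·(P−F) with t = -1, so FY:YP = t:(1−t) = -1:2

FY:YP = -1/2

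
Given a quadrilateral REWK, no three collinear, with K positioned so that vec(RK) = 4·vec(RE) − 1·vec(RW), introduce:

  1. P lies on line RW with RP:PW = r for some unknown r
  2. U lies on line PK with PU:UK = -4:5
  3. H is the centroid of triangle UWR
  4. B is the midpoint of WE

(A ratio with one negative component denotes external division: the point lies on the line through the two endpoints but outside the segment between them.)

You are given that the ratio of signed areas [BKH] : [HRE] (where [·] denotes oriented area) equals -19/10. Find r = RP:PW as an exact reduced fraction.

r = 1/5

Choose coordinates R = (0, 0), E = (1, 0), W = (0, 1), K = (4, -1).
1. With RP:PW = r, write λ = r/(r+1) so P = R + λ·(W−R); P is affine-linear in λ
2. U lies on line PK with PU:UK = -4:5 ⇒ U is an affine combination of earlier points and hence also affine-linear in λ
3. H is the centroid of triangle UWR ⇒ H is an affine combination of earlier points and hence also affine-linear in λ
4. B is the midpoint of WE ⇒ B = (1/2, 1/2)
Every point depending on P is an affine combination of P and λ-independent points, so each such coordinate is linear in λ; the λ² term in each signed area is a multiple of (W−R)×(W−R) = 0, so 2·[BKH] and 2·[HRE] are each linear in λ. Evaluating at λ=0 and λ=1:
  2·[BKH] = 35/6·λ − 14/3,   2·[HRE] = 5/3·λ + 5/3
So [BKH]:[HRE] = (35/6·λ − 14/3) / (5/3·λ + 5/3). Setting this equal to -19/10:
  35/6·λ − 14/3 = -19/10·(5/3·λ + 5/3)  ⇒  λ = 1/6
Then r = λ/(1−λ) = (1/6)/(5/6) = 1/5. Check: with r = 1/5, P = (0, 1/6) and [BKH]:[HRE] = -19/10 as required.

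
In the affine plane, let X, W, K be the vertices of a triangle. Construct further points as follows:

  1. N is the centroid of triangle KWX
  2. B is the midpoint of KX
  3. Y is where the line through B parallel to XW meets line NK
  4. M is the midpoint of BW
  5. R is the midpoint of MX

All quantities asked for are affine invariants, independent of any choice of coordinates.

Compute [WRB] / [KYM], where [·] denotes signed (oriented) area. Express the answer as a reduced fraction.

Assign X = (0, 0), W = (1, 0), K = (0, 1) — the answer is frame-independent, so this choice is without loss of generality.
1. N is the centroid of triangle KWX ⇒ N = (1/3, 1/3)
2. B is the midpoint of KX ⇒ B = (0, 1/2)
3. Y is where the line through B parallel to XW meets line NK ⇒ Y = (1/4, 1/2)
4. M is the midpoint of BW ⇒ M = (1/2, 1/4)
5. R is the midpoint of MX ⇒ R = (1/4, 1/8)
2·[WRB] = -1/4, 2·[KYM] = 1/16
[WRB]:[KYM] = -1/4:1/16 = -4

[WRB]:[KYM] = -4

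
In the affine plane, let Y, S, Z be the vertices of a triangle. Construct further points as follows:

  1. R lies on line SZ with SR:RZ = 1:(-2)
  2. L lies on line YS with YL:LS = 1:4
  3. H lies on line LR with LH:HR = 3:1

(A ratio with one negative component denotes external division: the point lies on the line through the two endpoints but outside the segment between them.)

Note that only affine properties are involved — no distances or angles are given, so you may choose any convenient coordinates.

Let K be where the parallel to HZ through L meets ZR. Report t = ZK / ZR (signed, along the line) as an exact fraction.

t = -3

Work in coordinates with Y = (0, 0), S = (1, 0), Z = (0, 1).
1. R lies on line SZ with SR:RZ = 1:(-2) ⇒ R = (2, -1)
2. L lies on line YS with YL:LS = 1:4 ⇒ L = (1/5, 0)
3. H lies on line LR with LH:HR = 3:1 ⇒ H = (31/20, -3/4)
through L parallel to HZ: direction (-31/20, 7/4); meets ZR at K = (-6, 7)
K = Z + t·(R−Z) with t = -3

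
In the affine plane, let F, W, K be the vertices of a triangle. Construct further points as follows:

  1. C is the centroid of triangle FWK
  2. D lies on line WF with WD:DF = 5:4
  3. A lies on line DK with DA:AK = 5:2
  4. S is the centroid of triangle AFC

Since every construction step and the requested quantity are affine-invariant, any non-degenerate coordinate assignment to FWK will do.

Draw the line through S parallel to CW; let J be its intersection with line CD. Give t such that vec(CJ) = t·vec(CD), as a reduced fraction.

t = 4/15

Work in coordinates with F = (0, 0), W = (1, 0), K = (0, 1).
1. C is the centroid of triangle FWK ⇒ C = (1/3, 1/3)
2. D lies on line WF with WD:DF = 5:4 ⇒ D = (4/9, 0)
3. A lies on line DK with DA:AK = 5:2 ⇒ A = (8/63, 5/7)
4. S is the centroid of triangle AFC ⇒ S = (29/189, 22/63)
through S parallel to CW: direction (2/3, -1/3); meets CD at J = (49/135, 11/45)
J = C + t·(D−C) with t = 4/15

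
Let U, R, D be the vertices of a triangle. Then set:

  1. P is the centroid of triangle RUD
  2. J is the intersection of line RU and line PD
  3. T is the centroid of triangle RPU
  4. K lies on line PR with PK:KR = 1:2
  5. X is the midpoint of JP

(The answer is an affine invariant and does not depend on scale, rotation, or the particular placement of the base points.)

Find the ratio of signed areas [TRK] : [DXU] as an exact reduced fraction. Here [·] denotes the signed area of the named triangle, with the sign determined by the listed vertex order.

Set U = (0, 0), R = (1, 0), D = (0, 1); any affine frame gives the same invariant.
1. P is the centroid of triangle RUD ⇒ P = (1/3, 1/3)
2. J is the intersection of line RU and line PD ⇒ J = (1/2, 0)
3. T is the centroid of triangle RPU ⇒ T = (4/9, 1/9)
4. K lies on line PR with PK:KR = 1:2 ⇒ K = (5/9, 2/9)
5. X is the midpoint of JP ⇒ X = (5/12, 1/6)
2·[TRK] = 2/27, 2·[DXU] = -5/12
[TRK]:[DXU] = 2/27:-5/12 = -8/45

[TRK]:[DXU] = -8/45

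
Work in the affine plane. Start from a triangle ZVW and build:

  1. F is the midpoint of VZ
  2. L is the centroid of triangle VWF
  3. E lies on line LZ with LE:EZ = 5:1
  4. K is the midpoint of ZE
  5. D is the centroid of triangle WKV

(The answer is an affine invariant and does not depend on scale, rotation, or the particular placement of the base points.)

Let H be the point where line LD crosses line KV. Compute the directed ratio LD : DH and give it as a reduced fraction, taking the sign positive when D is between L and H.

LD:DH = -1/67

Assign Z = (0, 0), V = (1, 0), W = (0, 1) — the answer is frame-independent, so this choice is without loss of generality.
1. F is the midpoint of VZ ⇒ F = (1/2, 0)
2. L is the centroid of triangle VWF ⇒ L = (1/2, 1/3)
3. E lies on line LZ with LE:EZ = 5:1 ⇒ E = (1/12, 1/18)
4. K is the midpoint of ZE ⇒ K = (1/24, 1/36)
5. D is the centroid of triangle WKV ⇒ D = (25/72, 37/108)
line LD meets KV at H = (127/12, -5/18)
D = L + t·(H−L) with t = -1/66, so LD:DH = -1/66:67/66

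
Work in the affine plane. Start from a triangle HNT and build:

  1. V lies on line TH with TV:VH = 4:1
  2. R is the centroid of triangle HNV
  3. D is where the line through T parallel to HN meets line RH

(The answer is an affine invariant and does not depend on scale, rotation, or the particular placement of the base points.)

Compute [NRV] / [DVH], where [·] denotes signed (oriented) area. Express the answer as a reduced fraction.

Choose coordinates H = (0, 0), N = (1, 0), T = (0, 1).
1. V lies on line TH with TV:VH = 4:1 ⇒ V = (0, 1/5)
2. R is the centroid of triangle HNV ⇒ R = (1/3, 1/15)
3. D is where the line through T parallel to HN meets line RH ⇒ D = (5, 1)
2·[NRV] = -1/15, 2·[DVH] = 1
[NRV]:[DVH] = -1/15:1 = -1/15

[NRV]:[DVH] = -1/15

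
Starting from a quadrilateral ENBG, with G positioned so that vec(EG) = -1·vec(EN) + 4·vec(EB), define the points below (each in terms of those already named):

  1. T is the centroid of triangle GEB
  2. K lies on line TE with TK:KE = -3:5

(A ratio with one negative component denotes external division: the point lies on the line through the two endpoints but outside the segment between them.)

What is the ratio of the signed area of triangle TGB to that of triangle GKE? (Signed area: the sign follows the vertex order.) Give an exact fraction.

[TGB]:[GKE] = 2/5

Set E = (0, 0), N = (1, 0), B = (0, 1), G = (-1, 4); any affine frame gives the same invariant.
1. T is the centroid of triangle GEB ⇒ T = (-1/3, 5/3)
2. K lies on line TE with TK:KE = -3:5 ⇒ K = (-5/6, 25/6)
2·[TGB] = -1/3, 2·[GKE] = -5/6
[TGB]:[GKE] = -1/3:-5/6 = 2/5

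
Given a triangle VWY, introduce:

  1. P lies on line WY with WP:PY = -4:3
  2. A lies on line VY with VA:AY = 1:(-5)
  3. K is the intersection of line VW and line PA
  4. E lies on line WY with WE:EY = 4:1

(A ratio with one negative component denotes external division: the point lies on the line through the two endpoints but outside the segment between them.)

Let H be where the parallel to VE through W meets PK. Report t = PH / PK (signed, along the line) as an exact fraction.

t = 17/13

Set V = (0, 0), W = (1, 0), Y = (0, 1); any affine frame gives the same invariant.
1. P lies on line WY with WP:PY = -4:3 ⇒ P = (-3, 4)
2. A lies on line VY with VA:AY = 1:(-5) ⇒ A = (0, -1/4)
3. K is the intersection of line VW and line PA ⇒ K = (-3/17, 0)
4. E lies on line WY with WE:EY = 4:1 ⇒ E = (1/5, 4/5)
through W parallel to VE: direction (1/5, 4/5); meets PK at H = (9/13, -16/13)
H = P + t·(K−P) with t = 17/13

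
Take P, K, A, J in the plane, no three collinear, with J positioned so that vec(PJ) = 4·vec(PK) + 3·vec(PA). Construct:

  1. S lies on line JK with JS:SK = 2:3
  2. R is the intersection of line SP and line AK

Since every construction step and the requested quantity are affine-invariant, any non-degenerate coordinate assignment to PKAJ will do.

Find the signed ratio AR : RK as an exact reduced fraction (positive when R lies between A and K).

AR:RK = 14/9

Work in coordinates with P = (0, 0), K = (1, 0), A = (0, 1), J = (4, 3).
1. S lies on line JK with JS:SK = 2:3 ⇒ S = (14/5, 9/5)
2. R is the intersection of line SP and line AK ⇒ R = (14/23, 9/23)
R = A + t·(K−A) with t = 14/23, so AR:RK = t:(1−t) = 14/23:9/23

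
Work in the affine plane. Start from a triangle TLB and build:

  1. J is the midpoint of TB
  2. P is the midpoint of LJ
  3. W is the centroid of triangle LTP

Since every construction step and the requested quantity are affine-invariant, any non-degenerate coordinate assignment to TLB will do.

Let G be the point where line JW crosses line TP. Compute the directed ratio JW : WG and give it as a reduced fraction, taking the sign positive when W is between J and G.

Assign T = (0, 0), L = (1, 0), B = (0, 1) — the answer is frame-independent, so this choice is without loss of generality.
1. J is the midpoint of TB ⇒ J = (0, 1/2)
2. P is the midpoint of LJ ⇒ P = (1/2, 1/4)
3. W is the centroid of triangle LTP ⇒ W = (1/2, 1/12)
line JW meets TP at G = (3/8, 3/16)
W = J + t·(G−J) with t = 4/3, so JW:WG = 4/3:-1/3

JW:WG = -4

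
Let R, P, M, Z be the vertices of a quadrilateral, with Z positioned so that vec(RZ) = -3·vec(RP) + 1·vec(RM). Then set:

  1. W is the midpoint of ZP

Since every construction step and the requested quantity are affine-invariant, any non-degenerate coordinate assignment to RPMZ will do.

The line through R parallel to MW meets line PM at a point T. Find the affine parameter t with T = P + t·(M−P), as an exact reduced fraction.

Choose coordinates R = (0, 0), P = (1, 0), M = (0, 1), Z = (-3, 1).
1. W is the midpoint of ZP ⇒ W = (-1, 1/2)
through R parallel to MW: direction (-1, -1/2); meets PM at T = (2/3, 1/3)
T = P + t·(M−P) with t = 1/3

t = 1/3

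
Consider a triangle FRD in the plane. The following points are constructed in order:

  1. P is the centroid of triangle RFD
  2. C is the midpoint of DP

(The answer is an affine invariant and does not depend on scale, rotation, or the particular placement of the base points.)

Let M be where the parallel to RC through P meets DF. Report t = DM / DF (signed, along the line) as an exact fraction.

t = 2/5

Work in coordinates with F = (0, 0), R = (1, 0), D = (0, 1).
1. P is the centroid of triangle RFD ⇒ P = (1/3, 1/3)
2. C is the midpoint of DP ⇒ C = (1/6, 2/3)
through P parallel to RC: direction (-5/6, 2/3); meets DF at M = (0, 3/5)
M = D + t·(F−D) with t = 2/5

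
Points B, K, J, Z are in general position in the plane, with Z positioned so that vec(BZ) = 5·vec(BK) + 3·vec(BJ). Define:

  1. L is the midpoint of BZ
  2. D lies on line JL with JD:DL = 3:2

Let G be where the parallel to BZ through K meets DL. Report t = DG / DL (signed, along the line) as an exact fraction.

t = 5/2

Choose coordinates B = (0, 0), K = (1, 0), J = (0, 1), Z = (5, 3).
1. L is the midpoint of BZ ⇒ L = (5/2, 3/2)
2. D lies on line JL with JD:DL = 3:2 ⇒ D = (3/2, 13/10)
through K parallel to BZ: direction (5, 3); meets DL at G = (4, 9/5)
G = D + t·(L−D) with t = 5/2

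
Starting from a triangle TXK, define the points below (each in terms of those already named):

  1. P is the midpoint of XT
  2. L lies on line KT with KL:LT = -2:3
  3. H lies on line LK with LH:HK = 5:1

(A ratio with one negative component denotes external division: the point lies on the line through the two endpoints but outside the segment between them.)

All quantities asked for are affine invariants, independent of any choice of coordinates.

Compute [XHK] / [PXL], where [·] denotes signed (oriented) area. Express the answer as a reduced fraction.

Choose coordinates T = (0, 0), X = (1, 0), K = (0, 1).
1. P is the midpoint of XT ⇒ P = (1/2, 0)
2. L lies on line KT with KL:LT = -2:3 ⇒ L = (0, 3)
3. H lies on line LK with LH:HK = 5:1 ⇒ H = (0, 4/3)
2·[XHK] = 1/3, 2·[PXL] = 3/2
[XHK]:[PXL] = 1/3:3/2 = 2/9

[XHK]:[PXL] = 2/9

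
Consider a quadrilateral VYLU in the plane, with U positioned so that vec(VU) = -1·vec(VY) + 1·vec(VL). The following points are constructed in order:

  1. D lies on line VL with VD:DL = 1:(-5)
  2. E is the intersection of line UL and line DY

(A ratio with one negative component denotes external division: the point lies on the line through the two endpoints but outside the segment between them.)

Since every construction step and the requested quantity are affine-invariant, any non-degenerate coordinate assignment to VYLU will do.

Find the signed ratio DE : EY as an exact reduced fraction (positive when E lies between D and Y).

DE:EY = -5/4

Work in coordinates with V = (0, 0), Y = (1, 0), L = (0, 1), U = (-1, 1).
1. D lies on line VL with VD:DL = 1:(-5) ⇒ D = (0, -1/4)
2. E is the intersection of line UL and line DY ⇒ E = (5, 1)
E = D + t·(Y−D) with t = 5, so DE:EY = t:(1−t) = 5:-4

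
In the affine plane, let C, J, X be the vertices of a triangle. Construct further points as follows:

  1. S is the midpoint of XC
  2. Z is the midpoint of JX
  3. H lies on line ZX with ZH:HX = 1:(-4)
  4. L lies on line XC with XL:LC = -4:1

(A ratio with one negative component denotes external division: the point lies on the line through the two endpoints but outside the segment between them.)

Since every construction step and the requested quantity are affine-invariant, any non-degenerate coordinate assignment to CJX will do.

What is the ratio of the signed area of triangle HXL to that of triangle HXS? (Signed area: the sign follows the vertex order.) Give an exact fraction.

[HXL]:[HXS] = 8/3

Set C = (0, 0), J = (1, 0), X = (0, 1); any affine frame gives the same invariant.
1. S is the midpoint of XC ⇒ S = (0, 1/2)
2. Z is the midpoint of JX ⇒ Z = (1/2, 1/2)
3. H lies on line ZX with ZH:HX = 1:(-4) ⇒ H = (2/3, 1/3)
4. L lies on line XC with XL:LC = -4:1 ⇒ L = (0, -1/3)
2·[HXL] = 8/9, 2·[HXS] = 1/3
[HXL]:[HXS] = 8/9:1/3 = 8/3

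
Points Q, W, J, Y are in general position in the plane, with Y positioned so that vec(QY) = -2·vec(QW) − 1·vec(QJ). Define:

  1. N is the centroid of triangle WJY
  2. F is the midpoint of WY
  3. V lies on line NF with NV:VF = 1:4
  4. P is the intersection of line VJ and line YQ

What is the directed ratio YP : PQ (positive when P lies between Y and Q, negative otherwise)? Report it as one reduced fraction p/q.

YP:PQ = 4

Assign Q = (0, 0), W = (1, 0), J = (0, 1), Y = (-2, -1) — the answer is frame-independent, so this choice is without loss of generality.
1. N is the centroid of triangle WJY ⇒ N = (-1/3, 0)
2. F is the midpoint of WY ⇒ F = (-1/2, -1/2)
3. V lies on line NF with NV:VF = 1:4 ⇒ V = (-11/30, -1/10)
4. P is the intersection of line VJ and line YQ ⇒ P = (-2/5, -1/5)
P = Y + t·(Q−Y) with t = 4/5, so YP:PQ = t:(1−t) = 4/5:1/5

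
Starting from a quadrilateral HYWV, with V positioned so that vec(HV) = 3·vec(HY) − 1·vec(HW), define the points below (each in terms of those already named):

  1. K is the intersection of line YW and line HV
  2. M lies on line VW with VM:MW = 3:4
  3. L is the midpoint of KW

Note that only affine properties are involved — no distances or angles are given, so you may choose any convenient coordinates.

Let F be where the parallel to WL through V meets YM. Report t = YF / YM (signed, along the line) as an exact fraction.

t = 7/4

Choose coordinates H = (0, 0), Y = (1, 0), W = (0, 1), V = (3, -1).
1. K is the intersection of line YW and line HV ⇒ K = (3/2, -1/2)
2. M lies on line VW with VM:MW = 3:4 ⇒ M = (12/7, -1/7)
3. L is the midpoint of KW ⇒ L = (3/4, 1/4)
through V parallel to WL: direction (3/4, -3/4); meets YM at F = (9/4, -1/4)
F = Y + t·(M−Y) with t = 7/4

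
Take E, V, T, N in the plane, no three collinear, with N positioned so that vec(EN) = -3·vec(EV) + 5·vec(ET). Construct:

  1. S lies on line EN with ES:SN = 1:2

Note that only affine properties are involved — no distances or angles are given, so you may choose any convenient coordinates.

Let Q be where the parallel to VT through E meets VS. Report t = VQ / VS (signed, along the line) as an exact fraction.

t = 3

Set E = (0, 0), V = (1, 0), T = (0, 1), N = (-3, 5); any affine frame gives the same invariant.
1. S lies on line EN with ES:SN = 1:2 ⇒ S = (-1, 5/3)
through E parallel to VT: direction (-1, 1); meets VS at Q = (-5, 5)
Q = V + t·(S−V) with t = 3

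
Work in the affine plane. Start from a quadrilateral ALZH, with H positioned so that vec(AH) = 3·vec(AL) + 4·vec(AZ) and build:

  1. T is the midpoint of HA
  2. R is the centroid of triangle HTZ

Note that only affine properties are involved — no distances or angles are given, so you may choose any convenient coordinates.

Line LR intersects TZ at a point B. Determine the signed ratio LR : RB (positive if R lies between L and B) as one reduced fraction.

LR:RB = -6

Assign A = (0, 0), L = (1, 0), Z = (0, 1), H = (3, 4) — the answer is frame-independent, so this choice is without loss of generality.
1. T is the midpoint of HA ⇒ T = (3/2, 2)
2. R is the centroid of triangle HTZ ⇒ R = (3/2, 7/3)
line LR meets TZ at B = (17/12, 35/18)
R = L + t·(B−L) with t = 6/5, so LR:RB = 6/5:-1/5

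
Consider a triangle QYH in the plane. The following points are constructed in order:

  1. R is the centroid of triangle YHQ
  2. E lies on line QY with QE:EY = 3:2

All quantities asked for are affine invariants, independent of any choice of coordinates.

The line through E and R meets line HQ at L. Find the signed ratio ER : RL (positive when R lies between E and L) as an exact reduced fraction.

Work in coordinates with Q = (0, 0), Y = (1, 0), H = (0, 1).
1. R is the centroid of triangle YHQ ⇒ R = (1/3, 1/3)
2. E lies on line QY with QE:EY = 3:2 ⇒ E = (3/5, 0)
line ER meets HQ at L = (0, 3/4)
R = E + t·(L−E) with t = 4/9, so ER:RL = 4/9:5/9

ER:RL = 4/5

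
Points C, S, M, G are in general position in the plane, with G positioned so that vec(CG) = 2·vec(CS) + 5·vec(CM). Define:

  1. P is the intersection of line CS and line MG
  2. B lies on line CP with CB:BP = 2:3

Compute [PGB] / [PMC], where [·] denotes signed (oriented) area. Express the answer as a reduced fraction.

Assign C = (0, 0), S = (1, 0), M = (0, 1), G = (2, 5) — the answer is frame-independent, so this choice is without loss of generality.
1. P is the intersection of line CS and line MG ⇒ P = (-1/2, 0)
2. B lies on line CP with CB:BP = 2:3 ⇒ B = (-1/5, 0)
2·[PGB] = -3/2, 2·[PMC] = -1/2
[PGB]:[PMC] = -3/2:-1/2 = 3

[PGB]:[PMC] = 3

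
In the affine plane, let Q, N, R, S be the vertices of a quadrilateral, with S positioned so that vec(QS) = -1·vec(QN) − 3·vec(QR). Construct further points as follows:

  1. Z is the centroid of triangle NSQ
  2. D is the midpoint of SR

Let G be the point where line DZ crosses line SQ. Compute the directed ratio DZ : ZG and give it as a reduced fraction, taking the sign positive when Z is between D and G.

Assign Q = (0, 0), N = (1, 0), R = (0, 1), S = (-1, -3) — the answer is frame-independent, so this choice is without loss of generality.
1. Z is the centroid of triangle NSQ ⇒ Z = (0, -1)
2. D is the midpoint of SR ⇒ D = (-1/2, -1)
line DZ meets SQ at G = (-1/3, -1)
Z = D + t·(G−D) with t = 3, so DZ:ZG = 3:-2

DZ:ZG = -3/2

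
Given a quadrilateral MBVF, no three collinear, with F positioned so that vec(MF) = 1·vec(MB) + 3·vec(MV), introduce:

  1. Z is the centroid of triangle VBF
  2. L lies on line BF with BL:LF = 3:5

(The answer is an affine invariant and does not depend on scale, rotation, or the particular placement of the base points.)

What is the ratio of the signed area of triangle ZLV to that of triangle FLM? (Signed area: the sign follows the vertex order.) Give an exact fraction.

[ZLV]:[FLM] = 2/15

Assign M = (0, 0), B = (1, 0), V = (0, 1), F = (1, 3) — the answer is frame-independent, so this choice is without loss of generality.
1. Z is the centroid of triangle VBF ⇒ Z = (2/3, 4/3)
2. L lies on line BF with BL:LF = 3:5 ⇒ L = (1, 9/8)
2·[ZLV] = -1/4, 2·[FLM] = -15/8
[ZLV]:[FLM] = -1/4:-15/8 = 2/15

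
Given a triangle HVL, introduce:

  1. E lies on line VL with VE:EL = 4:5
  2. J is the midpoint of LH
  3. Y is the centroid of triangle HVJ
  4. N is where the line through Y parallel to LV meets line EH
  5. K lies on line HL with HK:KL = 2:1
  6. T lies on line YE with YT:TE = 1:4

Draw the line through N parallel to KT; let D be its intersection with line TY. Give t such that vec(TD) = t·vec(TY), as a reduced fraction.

t = 12/11

Set H = (0, 0), V = (1, 0), L = (0, 1); any affine frame gives the same invariant.
1. E lies on line VL with VE:EL = 4:5 ⇒ E = (5/9, 4/9)
2. J is the midpoint of LH ⇒ J = (0, 1/2)
3. Y is the centroid of triangle HVJ ⇒ Y = (1/3, 1/6)
4. N is where the line through Y parallel to LV meets line EH ⇒ N = (5/18, 2/9)
5. K lies on line HL with HK:KL = 2:1 ⇒ K = (0, 2/3)
6. T lies on line YE with YT:TE = 1:4 ⇒ T = (17/45, 2/9)
through N parallel to KT: direction (17/45, -4/9); meets TY at D = (163/495, 16/99)
D = T + t·(Y−T) with t = 12/11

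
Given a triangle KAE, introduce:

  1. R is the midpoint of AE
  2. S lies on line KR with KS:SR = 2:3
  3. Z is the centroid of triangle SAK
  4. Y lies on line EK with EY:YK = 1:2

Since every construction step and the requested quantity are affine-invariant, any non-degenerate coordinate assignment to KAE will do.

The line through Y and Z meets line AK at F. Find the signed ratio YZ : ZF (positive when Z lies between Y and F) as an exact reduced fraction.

YZ:ZF = 9

Choose coordinates K = (0, 0), A = (1, 0), E = (0, 1).
1. R is the midpoint of AE ⇒ R = (1/2, 1/2)
2. S lies on line KR with KS:SR = 2:3 ⇒ S = (1/5, 1/5)
3. Z is the centroid of triangle SAK ⇒ Z = (2/5, 1/15)
4. Y lies on line EK with EY:YK = 1:2 ⇒ Y = (0, 2/3)
line YZ meets AK at F = (4/9, 0)
Z = Y + t·(F−Y) with t = 9/10, so YZ:ZF = 9/10:1/10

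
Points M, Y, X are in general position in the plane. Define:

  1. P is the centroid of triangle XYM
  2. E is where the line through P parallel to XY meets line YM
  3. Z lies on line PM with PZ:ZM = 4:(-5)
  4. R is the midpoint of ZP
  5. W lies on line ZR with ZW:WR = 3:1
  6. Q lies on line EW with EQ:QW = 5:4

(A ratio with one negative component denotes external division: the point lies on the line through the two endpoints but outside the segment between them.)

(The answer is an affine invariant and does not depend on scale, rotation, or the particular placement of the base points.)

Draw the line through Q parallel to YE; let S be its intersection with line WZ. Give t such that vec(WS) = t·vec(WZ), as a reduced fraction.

Set M = (0, 0), Y = (1, 0), X = (0, 1); any affine frame gives the same invariant.
1. P is the centroid of triangle XYM ⇒ P = (1/3, 1/3)
2. E is where the line through P parallel to XY meets line YM ⇒ E = (2/3, 0)
3. Z lies on line PM with PZ:ZM = 4:(-5) ⇒ Z = (5/3, 5/3)
4. R is the midpoint of ZP ⇒ R = (1, 1)
5. W lies on line ZR with ZW:WR = 3:1 ⇒ W = (7/6, 7/6)
6. Q lies on line EW with EQ:QW = 5:4 ⇒ Q = (17/18, 35/54)
through Q parallel to YE: direction (-1/3, 0); meets WZ at S = (35/54, 35/54)
S = W + t·(Z−W) with t = -28/27

t = -28/27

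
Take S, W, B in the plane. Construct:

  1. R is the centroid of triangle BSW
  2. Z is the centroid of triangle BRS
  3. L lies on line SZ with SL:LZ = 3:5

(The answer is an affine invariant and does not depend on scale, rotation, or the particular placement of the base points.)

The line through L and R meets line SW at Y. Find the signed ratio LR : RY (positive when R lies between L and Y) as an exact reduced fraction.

LR:RY = -1/2

Set S = (0, 0), W = (1, 0), B = (0, 1); any affine frame gives the same invariant.
1. R is the centroid of triangle BSW ⇒ R = (1/3, 1/3)
2. Z is the centroid of triangle BRS ⇒ Z = (1/9, 4/9)
3. L lies on line SZ with SL:LZ = 3:5 ⇒ L = (1/24, 1/6)
line LR meets SW at Y = (-1/4, 0)
R = L + t·(Y−L) with t = -1, so LR:RY = -1:2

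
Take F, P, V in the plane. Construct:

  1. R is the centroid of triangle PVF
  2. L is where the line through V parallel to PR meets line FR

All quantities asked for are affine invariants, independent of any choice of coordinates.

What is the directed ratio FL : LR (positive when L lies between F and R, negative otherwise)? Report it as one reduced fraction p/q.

FL:LR = -2

Work in coordinates with F = (0, 0), P = (1, 0), V = (0, 1).
1. R is the centroid of triangle PVF ⇒ R = (1/3, 1/3)
2. L is where the line through V parallel to PR meets line FR ⇒ L = (2/3, 2/3)
L = F + t·(R−F) with t = 2, so FL:LR = t:(1−t) = 2:-1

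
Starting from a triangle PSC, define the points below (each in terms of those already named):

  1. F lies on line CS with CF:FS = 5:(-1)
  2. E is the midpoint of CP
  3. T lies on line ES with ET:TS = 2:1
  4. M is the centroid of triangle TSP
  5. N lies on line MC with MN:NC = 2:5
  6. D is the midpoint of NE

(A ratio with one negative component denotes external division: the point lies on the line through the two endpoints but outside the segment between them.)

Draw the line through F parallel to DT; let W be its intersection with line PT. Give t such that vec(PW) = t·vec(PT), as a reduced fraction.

Set P = (0, 0), S = (1, 0), C = (0, 1); any affine frame gives the same invariant.
1. F lies on line CS with CF:FS = 5:(-1) ⇒ F = (5/4, -1/4)
2. E is the midpoint of CP ⇒ E = (0, 1/2)
3. T lies on line ES with ET:TS = 2:1 ⇒ T = (2/3, 1/6)
4. M is the centroid of triangle TSP ⇒ M = (5/9, 1/18)
5. N lies on line MC with MN:NC = 2:5 ⇒ N = (25/63, 41/126)
6. D is the midpoint of NE ⇒ D = (25/126, 26/63)
through F parallel to DT: direction (59/126, -31/126); meets PT at W = (32/61, 8/61)
W = P + t·(T−P) with t = 48/61

t = 48/61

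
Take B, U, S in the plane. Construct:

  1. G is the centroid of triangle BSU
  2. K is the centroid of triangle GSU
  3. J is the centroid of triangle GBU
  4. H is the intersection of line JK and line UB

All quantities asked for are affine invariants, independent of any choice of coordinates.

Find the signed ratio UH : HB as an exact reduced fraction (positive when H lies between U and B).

UH:HB = 5/4

Set B = (0, 0), U = (1, 0), S = (0, 1); any affine frame gives the same invariant.
1. G is the centroid of triangle BSU ⇒ G = (1/3, 1/3)
2. K is the centroid of triangle GSU ⇒ K = (4/9, 4/9)
3. J is the centroid of triangle GBU ⇒ J = (4/9, 1/9)
4. H is the intersection of line JK and line UB ⇒ H = (4/9, 0)
H = U + t·(B−U) with t = 5/9, so UH:HB = t:(1−t) = 5/9:4/9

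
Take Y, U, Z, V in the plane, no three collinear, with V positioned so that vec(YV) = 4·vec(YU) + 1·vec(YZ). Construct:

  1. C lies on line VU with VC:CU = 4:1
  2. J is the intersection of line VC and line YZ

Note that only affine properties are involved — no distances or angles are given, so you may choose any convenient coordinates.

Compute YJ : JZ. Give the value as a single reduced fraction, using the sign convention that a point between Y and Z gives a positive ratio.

Set Y = (0, 0), U = (1, 0), Z = (0, 1), V = (4, 1); any affine frame gives the same invariant.
1. C lies on line VU with VC:CU = 4:1 ⇒ C = (8/5, 1/5)
2. J is the intersection of line VC and line YZ ⇒ J = (0, -1/3)
J = Y + t·(Z−Y) with t = -1/3, so YJ:JZ = t:(1−t) = -1/3:4/3

YJ:JZ = -1/4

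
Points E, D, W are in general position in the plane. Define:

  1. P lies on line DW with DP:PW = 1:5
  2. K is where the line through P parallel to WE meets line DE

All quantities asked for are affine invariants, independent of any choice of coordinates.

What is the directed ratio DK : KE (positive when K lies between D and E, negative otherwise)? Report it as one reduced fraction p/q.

Work in coordinates with E = (0, 0), D = (1, 0), W = (0, 1).
1. P lies on line DW with DP:PW = 1:5 ⇒ P = (5/6, 1/6)
2. K is where the line through P parallel to WE meets line DE ⇒ K = (5/6, 0)
K = D + t·(E−D) with t = 1/6, so DK:KE = t:(1−t) = 1/6:5/6

DK:KE = 1/5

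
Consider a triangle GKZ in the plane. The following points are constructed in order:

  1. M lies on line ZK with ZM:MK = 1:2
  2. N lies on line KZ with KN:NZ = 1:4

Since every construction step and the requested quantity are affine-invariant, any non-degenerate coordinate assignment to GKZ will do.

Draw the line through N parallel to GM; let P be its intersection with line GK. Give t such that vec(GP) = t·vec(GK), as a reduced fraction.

Work in coordinates with G = (0, 0), K = (1, 0), Z = (0, 1).
1. M lies on line ZK with ZM:MK = 1:2 ⇒ M = (1/3, 2/3)
2. N lies on line KZ with KN:NZ = 1:4 ⇒ N = (4/5, 1/5)
through N parallel to GM: direction (1/3, 2/3); meets GK at P = (7/10, 0)
P = G + t·(K−G) with t = 7/10

t = 7/10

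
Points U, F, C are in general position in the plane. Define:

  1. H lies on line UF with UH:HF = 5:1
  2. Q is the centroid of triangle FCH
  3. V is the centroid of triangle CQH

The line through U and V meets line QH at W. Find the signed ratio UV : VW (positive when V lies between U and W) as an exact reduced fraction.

Work in coordinates with U = (0, 0), F = (1, 0), C = (0, 1).
1. H lies on line UF with UH:HF = 5:1 ⇒ H = (5/6, 0)
2. Q is the centroid of triangle FCH ⇒ Q = (11/18, 1/3)
3. V is the centroid of triangle CQH ⇒ V = (13/27, 4/9)
line UV meets QH at W = (65/126, 10/21)
V = U + t·(W−U) with t = 14/15, so UV:VW = 14/15:1/15

UV:VW = 14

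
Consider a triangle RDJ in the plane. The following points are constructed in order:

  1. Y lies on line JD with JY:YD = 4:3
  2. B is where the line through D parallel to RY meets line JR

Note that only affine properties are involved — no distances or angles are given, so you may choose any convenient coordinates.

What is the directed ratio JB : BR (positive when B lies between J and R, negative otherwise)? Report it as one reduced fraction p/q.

JB:BR = -7/3

Work in coordinates with R = (0, 0), D = (1, 0), J = (0, 1).
1. Y lies on line JD with JY:YD = 4:3 ⇒ Y = (4/7, 3/7)
2. B is where the line through D parallel to RY meets line JR ⇒ B = (0, -3/4)
B = J + t·(R−J) with t = 7/4, so JB:BR = t:(1−t) = 7/4:-3/4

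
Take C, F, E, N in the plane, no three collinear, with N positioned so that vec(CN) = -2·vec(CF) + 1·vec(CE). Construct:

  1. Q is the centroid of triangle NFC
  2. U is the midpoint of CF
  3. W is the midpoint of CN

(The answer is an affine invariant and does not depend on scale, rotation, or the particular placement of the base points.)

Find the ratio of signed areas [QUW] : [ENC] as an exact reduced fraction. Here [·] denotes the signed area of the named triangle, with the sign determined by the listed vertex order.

Work in coordinates with C = (0, 0), F = (1, 0), E = (0, 1), N = (-2, 1).
1. Q is the centroid of triangle NFC ⇒ Q = (-1/3, 1/3)
2. U is the midpoint of CF ⇒ U = (1/2, 0)
3. W is the midpoint of CN ⇒ W = (-1, 1/2)
2·[QUW] = -1/12, 2·[ENC] = 2
[QUW]:[ENC] = -1/12:2 = -1/24

[QUW]:[ENC] = -1/24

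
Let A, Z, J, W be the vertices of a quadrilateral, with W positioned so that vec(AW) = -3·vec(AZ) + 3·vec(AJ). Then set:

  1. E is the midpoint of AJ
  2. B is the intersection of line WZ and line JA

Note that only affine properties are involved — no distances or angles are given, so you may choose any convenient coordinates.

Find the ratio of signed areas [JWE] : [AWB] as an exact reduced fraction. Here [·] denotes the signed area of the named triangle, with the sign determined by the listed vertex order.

Assign A = (0, 0), Z = (1, 0), J = (0, 1), W = (-3, 3) — the answer is frame-independent, so this choice is without loss of generality.
1. E is the midpoint of AJ ⇒ E = (0, 1/2)
2. B is the intersection of line WZ and line JA ⇒ B = (0, 3/4)
2·[JWE] = 3/2, 2·[AWB] = -9/4
[JWE]:[AWB] = 3/2:-9/4 = -2/3

[JWE]:[AWB] = -2/3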